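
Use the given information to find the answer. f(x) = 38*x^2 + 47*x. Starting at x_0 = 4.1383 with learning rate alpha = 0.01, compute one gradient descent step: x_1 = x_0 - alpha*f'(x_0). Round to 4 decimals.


We compute the gradient at x_0 and apply the update.
f'(x) = 76*x + 47
f'(4.1383) = 76*4.1383 + 47 = 361.5108
x_1 = 4.1383 - 0.01*361.5108 = 0.5232


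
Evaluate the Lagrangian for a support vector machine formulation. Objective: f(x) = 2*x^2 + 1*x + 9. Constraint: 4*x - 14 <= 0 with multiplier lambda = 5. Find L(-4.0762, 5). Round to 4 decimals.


Step 1: Evaluate f(x).
f(-4.0762) = 2*(-4.0762)^2 + 1*(-4.0762) + 9 = 38.1546
Step 2: Evaluate g(x).
g(-4.0762) = 4*-4.0762 - 14 = -30.3048
Step 3: Compute Lagrangian.
L = 38.1546 + 5*-30.3048 = -113.3694


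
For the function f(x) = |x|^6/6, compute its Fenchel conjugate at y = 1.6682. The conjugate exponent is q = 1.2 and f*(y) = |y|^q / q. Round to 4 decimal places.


The conjugate exponent q satisfies 1/p + 1/q = 1.
p = 6, so q = 6/(6 - 1) = 1.2
|y|^q = 1.6682^1.2 = 1.848
f*(1.6682) = 1.848 / 1.2 = 1.54


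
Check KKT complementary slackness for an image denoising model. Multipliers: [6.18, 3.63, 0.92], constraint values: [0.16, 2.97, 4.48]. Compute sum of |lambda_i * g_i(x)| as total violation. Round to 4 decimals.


KKT complementary slackness check:
lambda_1 * g_1 = 6.18 * 0.16 = 0.9888
lambda_2 * g_2 = 3.63 * 2.97 = 10.7811
lambda_3 * g_3 = 0.92 * 4.48 = 4.1216
Total violation = 0.9888 + 10.7811 + 4.1216 = 15.8915


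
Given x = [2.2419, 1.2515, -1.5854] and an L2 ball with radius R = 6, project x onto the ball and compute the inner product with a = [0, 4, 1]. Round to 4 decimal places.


Step 1: Compute ||x|| (intermediates to 6 decimals).
||x|| = sqrt(2.2419^2 + 1.2515^2 + (-1.5854)^2) = 3.017592
Step 2: Project.
Since ||x|| <= R, proj = x (no scaling needed).
proj(x) = [2.2419, 1.2515, -1.5854]
Step 3: Dot product.
a^T * proj(x) = 0*2.2419 + 4*1.2515 + 1*(-1.5854) = 3.4206


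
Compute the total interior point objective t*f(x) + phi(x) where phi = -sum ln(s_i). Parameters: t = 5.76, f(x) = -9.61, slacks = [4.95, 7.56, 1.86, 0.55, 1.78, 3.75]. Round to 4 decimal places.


Step 1: Compute log-barrier.
ln values: [1.5994, 2.0229, 0.6206, -0.5978, 0.5766, 1.3218]
phi = -(1.5994 + 2.0229 + 0.6206 - 0.5978 + 0.5766 + 1.3218) = -5.5434
Step 2: Compute augmented objective.
t*f(x) = 5.76*-9.61 = -55.3536
Total = -55.3536 - 5.5434 = -60.897


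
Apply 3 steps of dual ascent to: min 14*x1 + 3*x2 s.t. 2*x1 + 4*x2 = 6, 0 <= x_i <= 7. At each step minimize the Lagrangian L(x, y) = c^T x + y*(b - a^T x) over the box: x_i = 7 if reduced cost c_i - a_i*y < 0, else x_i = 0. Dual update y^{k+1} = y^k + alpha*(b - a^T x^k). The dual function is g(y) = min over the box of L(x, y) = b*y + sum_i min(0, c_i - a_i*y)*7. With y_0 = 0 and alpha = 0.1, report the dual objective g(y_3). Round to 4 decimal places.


Dual ascent for LP: min 14*x1 + 3*x2, 2*x1 + 4*x2 = 6, 0 <= x_i <= 7
Step 1: y^k = 0.0, reduced costs: (14.0, 3.0)
  x^k = (0.0, 0.0), subgradient = b - a^T x = 6.0
  y^{k+1} = 0.0 + 0.1*6.0 = 0.6
Step 2: y^k = 0.6, reduced costs: (12.8, 0.6)
  x^k = (0.0, 0.0), subgradient = b - a^T x = 6.0
  y^{k+1} = 0.6 + 0.1*6.0 = 1.2
Step 3: y^k = 1.2, reduced costs: (11.6, -1.8)
  x^k = (0.0, 7.0), subgradient = b - a^T x = -22.0
  y^{k+1} = 1.2 + 0.1*-22.0 = -1.0
Dual objective at y_3 = -1.0: reduced costs (16.0, 7.0), box minimizer x = (0.0, 0.0)
g(y_3) = b*y + (c1 - a1*y)*x1 + (c2 - a2*y)*x2 = 6*(-1.0) + 16.0*0.0 + 7.0*0.0 = -6.0 + 0.0 + 0.0 = -6.0


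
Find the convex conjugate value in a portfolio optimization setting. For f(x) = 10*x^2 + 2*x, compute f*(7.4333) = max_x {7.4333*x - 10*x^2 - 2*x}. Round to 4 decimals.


f*(y) = sup_x {y*x - a*x^2 - b*x} = sup_x {(y-b)*x - a*x^2}
FOC: (y - b) - 2a*x = 0 => x* = (y - b)/(2a)
x* = (7.4333 - 2)/(2*10) = 0.2717
f*(7.4333) = (y-b)^2/(4a) = (7.4333 - 2)^2/(4*10)
= 29.5207/40 = 0.738


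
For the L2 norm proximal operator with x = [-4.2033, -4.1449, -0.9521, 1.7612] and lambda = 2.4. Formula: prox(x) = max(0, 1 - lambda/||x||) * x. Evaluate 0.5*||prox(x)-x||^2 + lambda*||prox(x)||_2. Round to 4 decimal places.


Step 1: Compute ||x||.
||x|| = 6.2335
Step 2: Compute scaling factor.
scale = max(0, 1 - 2.4/6.2335) = 0.615
Step 3: prox(x) = [-2.585, -2.549, -0.5855, 1.0831]
||prox(x)|| = 3.8335
Step 4: Proximal objective.
0.5*||prox-x||^2 = 2.88
lambda*||prox|| = 9.2004
Total = 12.0803


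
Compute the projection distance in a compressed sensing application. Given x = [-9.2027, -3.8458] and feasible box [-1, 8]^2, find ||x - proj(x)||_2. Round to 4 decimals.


Project each component onto [-1, 8].
clip(-9.2027) = -1.0, clip(-3.8458) = -1.0
Projection = [-1.0, -1.0]
Squared diffs: [67.2843, 8.0986]
Distance = sqrt(75.3829) = 8.6823


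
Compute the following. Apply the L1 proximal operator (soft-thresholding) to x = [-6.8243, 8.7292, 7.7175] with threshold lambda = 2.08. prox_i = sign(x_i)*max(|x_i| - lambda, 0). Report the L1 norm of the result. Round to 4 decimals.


Soft-thresholding with lambda = 2.08:
prox(-6.8243) = sign(-6.8243)*max(|-6.8243| - 2.08, 0) = -4.7443
prox(8.7292) = sign(8.7292)*max(|8.7292| - 2.08, 0) = 6.6492
prox(7.7175) = sign(7.7175)*max(|7.7175| - 2.08, 0) = 5.6375
prox(x) = [-4.7443, 6.6492, 5.6375]
||prox(x)||_1 = 4.7443 + 6.6492 + 5.6375 = 17.031


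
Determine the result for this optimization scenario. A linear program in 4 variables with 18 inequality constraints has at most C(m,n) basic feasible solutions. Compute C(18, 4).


Each vertex corresponds to some choice of n active constraints out of m, so the number of vertices is at most C(m, n) = m! / (n!(m-n)!).
m = 18, n = 4
Numerator: 18 * 17 * 16 * 15
Denominator: 4! = 24
C(18, 4) = 3060


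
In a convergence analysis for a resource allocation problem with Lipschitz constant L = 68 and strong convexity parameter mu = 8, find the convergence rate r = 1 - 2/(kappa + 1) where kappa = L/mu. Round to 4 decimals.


Step 1: Compute the condition number.
kappa = L/mu = 68/8 = 8.5
Step 2: Compute the convergence rate.
r = 1 - 2/(kappa + 1) = 1 - 2*mu/(L + mu) = (L - mu)/(L + mu) = 60/76 = 0.7895


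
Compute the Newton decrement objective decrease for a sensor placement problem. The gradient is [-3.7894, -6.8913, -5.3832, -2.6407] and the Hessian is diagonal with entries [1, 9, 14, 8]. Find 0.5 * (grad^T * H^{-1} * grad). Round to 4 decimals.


Step 1: H is diagonal, so H^(-1) * g = [-3.7894, -0.7657, -0.3845, -0.3301].
Step 2: g^T H^(-1) g = sum_i g_i^2 / H_ii
  = (-3.7894)^2/1 + (-6.8913)^2/9 + (-5.3832)^2/14 + (-2.6407)^2/8
  = 14.3596 + 5.2767 + 2.0699 + 0.8717 = 22.5778
Step 3: Objective decrease = 0.5 * g^T H^(-1) g = 11.2889


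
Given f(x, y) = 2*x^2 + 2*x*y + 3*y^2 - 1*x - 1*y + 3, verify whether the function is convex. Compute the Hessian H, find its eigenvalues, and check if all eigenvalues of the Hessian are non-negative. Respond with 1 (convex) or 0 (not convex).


The Hessian of f(x,y) = 2*x^2 + 2*x*y + 3*y^2 - 1*x - 1*y + 3 is:
H = [[4, 2], [2, 6]]
Trace = 4 + 6 = 10
Determinant = 4*6 - (2)^2 = 20
Discriminant = (10)^2 - 4*20 = 20.0
Eigenvalues: lambda_1 = 2.7639, lambda_2 = 7.2361
The function is convex.

1


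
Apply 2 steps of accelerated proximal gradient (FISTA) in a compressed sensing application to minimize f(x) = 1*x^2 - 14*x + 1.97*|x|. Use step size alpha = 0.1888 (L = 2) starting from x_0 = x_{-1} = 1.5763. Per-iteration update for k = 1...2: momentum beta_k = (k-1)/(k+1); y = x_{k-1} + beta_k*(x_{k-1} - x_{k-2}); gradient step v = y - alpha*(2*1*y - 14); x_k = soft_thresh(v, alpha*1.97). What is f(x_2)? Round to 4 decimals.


FISTA on f(x) = 1*x^2 - 14*x + 1.97*|x|
L = 2, alpha = 0.1888
Iteration 1: beta = 0.0, y = 1.5763 + 0.0*(1.5763 - 1.5763) = 1.5763
  grad(y) = -10.8474, v = y - alpha*grad = 3.6243
  prox(v) = soft_thresh(3.6243, 0.3719) = 3.2524
Iteration 2: beta = 0.3333, y = 3.2524 + 0.3333*(3.2524 - 1.5763) = 3.811
  grad(y) = -6.3779, v = y - alpha*grad = 5.0152
  prox(v) = soft_thresh(5.0152, 0.3719) = 4.6433
f(x_2) = 1*4.6433^2 - 14*4.6433 + 1.97*|4.6433| = -34.2985


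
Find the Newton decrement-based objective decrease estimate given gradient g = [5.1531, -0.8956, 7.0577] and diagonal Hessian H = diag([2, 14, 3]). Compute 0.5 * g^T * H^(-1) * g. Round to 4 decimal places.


Step 1: H is diagonal, so H^(-1) * g = [2.5766, -0.064, 2.3526].
Step 2: g^T H^(-1) g = sum_i g_i^2 / H_ii
  = (5.1531)^2/2 + (-0.8956)^2/14 + (7.0577)^2/3
  = 13.2772 + 0.0573 + 16.6037 = 29.9382
Step 3: Objective decrease = 0.5 * g^T H^(-1) g = 14.9691


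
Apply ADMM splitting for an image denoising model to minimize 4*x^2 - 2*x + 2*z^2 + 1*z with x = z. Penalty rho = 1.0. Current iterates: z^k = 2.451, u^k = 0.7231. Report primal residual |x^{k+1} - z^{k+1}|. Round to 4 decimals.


ADMM iteration with rho = 1.0, z^k = 2.451, u^k = 0.7231
Step 1: x-update.
Minimize 4*x^2 - 2*x + (1.0/2)*(x - 2.451 + 0.7231)^2
FOC: (2*4 + 1.0)*x = 2 + 1.0*(2.451 - 0.7231)
x^{k+1} = 0.4142
Step 2: z-update.
Minimize 2*z^2 + 1*z + (1.0/2)*(0.4142 - z + 0.7231)^2
FOC: (2*2 + 1.0)*z = -1 + 1.0*(0.4142 + 0.7231)
z^{k+1} = 0.0275
Step 3: u-update.
u^{k+1} = 0.7231 + 0.4142 - 0.0275 = 1.1098
Step 4: Primal residual = |0.4142 - 0.0275| = 0.3867


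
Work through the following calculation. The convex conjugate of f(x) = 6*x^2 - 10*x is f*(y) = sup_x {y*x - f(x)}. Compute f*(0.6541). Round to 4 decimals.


f*(y) = sup_x {y*x - a*x^2 - b*x} = sup_x {(y-b)*x - a*x^2}
FOC: (y - b) - 2a*x = 0 => x* = (y - b)/(2a)
x* = (0.6541 + 10)/(2*6) = 0.8878
f*(0.6541) = (y-b)^2/(4a) = (0.6541 + 10)^2/(4*6)
= 113.5098/24 = 4.7296


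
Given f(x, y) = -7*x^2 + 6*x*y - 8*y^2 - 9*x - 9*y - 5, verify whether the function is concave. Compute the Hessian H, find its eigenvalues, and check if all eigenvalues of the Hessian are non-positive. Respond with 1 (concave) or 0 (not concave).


The Hessian of f(x,y) = -7*x^2 + 6*x*y - 8*y^2 - 9*x - 9*y - 5 is:
H = [[-14, 6], [6, -16]]
Trace = -14 - 16 = -30
Determinant = -14*-16 - (6)^2 = 188
Discriminant = (-30)^2 - 4*188 = 148.0
Eigenvalues: lambda_1 = -21.0828, lambda_2 = -8.9172
The function is concave.

1


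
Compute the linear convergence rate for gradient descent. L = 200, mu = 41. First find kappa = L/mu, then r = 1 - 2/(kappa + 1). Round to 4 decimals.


Step 1: Compute the condition number.
kappa = L/mu = 200/41 = 4.878
Step 2: Compute the convergence rate.
r = 1 - 2/(kappa + 1) = 1 - 2*mu/(L + mu) = (L - mu)/(L + mu) = 159/241 = 0.6598


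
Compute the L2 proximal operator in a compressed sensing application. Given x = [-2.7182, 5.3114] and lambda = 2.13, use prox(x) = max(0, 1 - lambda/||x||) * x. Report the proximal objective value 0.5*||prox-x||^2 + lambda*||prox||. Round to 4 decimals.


Step 1: Compute ||x||.
||x|| = 5.9665
Step 2: Compute scaling factor.
scale = max(0, 1 - 2.13/5.9665) = 0.643
Step 3: prox(x) = [-1.7478, 3.4153]
||prox(x)|| = 3.8365
Step 4: Proximal objective.
0.5*||prox-x||^2 = 2.2685
lambda*||prox|| = 8.1717
Total = 10.4403


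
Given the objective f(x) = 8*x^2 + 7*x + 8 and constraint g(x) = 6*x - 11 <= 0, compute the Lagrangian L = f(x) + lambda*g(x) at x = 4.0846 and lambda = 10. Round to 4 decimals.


Step 1: Evaluate f(x).
f(4.0846) = 8*4.0846^2 + 7*4.0846 + 8 = 170.0639
Step 2: Evaluate g(x).
g(4.0846) = 6*4.0846 - 11 = 13.5076
Step 3: Compute Lagrangian.
L = 170.0639 + 10*13.5076 = 305.1399


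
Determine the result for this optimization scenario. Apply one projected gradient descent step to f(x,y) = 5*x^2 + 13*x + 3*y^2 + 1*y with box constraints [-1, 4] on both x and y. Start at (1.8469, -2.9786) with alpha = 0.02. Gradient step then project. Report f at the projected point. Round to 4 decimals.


Step 1: Compute gradient at (1.8469, -2.9786).
grad_x = 2*5*1.8469 + 13 = 31.469
grad_y = 2*3*-2.9786 + 1 = -16.8716
Step 2: Gradient step.
x_raw = 1.8469 - 0.02*31.469 = 1.2175
y_raw = -2.9786 - 0.02*-16.8716 = -2.6412
Step 3: Project onto [-1, 4].
x_proj = clip(1.2175) = 1.2175
y_proj = clip(-2.6412) = -1.0
Step 4: Evaluate f.
f(1.2175, -1.0) = 25.2395


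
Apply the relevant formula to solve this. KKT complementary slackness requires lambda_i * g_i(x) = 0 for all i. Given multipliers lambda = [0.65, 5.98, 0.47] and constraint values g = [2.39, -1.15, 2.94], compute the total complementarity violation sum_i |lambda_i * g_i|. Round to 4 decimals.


KKT complementary slackness check:
lambda_1 * g_1 = 0.65 * 2.39 = 1.5535
lambda_2 * g_2 = 5.98 * -1.15 = -6.877
lambda_3 * g_3 = 0.47 * 2.94 = 1.3818
Total violation = 1.5535 + 6.877 + 1.3818 = 9.8123


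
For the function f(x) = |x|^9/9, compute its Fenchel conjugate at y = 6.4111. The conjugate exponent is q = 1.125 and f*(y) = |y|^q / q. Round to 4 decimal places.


The conjugate exponent q satisfies 1/p + 1/q = 1.
p = 9, so q = 9/(9 - 1) = 1.125
|y|^q = 6.4111^1.125 = 8.0872
f*(6.4111) = 8.0872 / 1.125 = 7.1886


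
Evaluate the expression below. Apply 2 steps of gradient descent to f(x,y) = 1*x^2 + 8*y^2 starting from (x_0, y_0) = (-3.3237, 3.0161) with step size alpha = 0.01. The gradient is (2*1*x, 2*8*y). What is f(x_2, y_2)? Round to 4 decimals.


Gradient descent on f(x,y) = 1*x^2 + 8*y^2.
Starting point: (-3.3237, 3.0161), alpha = 0.01
Step 1: grad_x = 2*1*-3.3237 = -6.6474, grad_y = 2*8*3.0161 = 48.2576
  x_1 = -3.3237 - 0.01*-6.6474 = -3.2572
  y_1 = 3.0161 - 0.01*48.2576 = 2.5335
Step 2: grad_x = 2*1*-3.2572 = -6.5145, grad_y = 2*8*2.5335 = 40.5364
  x_2 = -3.2572 - 0.01*-6.5145 = -3.1921
  y_2 = 2.5335 - 0.01*40.5364 = 2.1282
f(-3.1921, 2.1282) = 1*(-3.1921)^2 + 8*2.1282^2 = 46.4219


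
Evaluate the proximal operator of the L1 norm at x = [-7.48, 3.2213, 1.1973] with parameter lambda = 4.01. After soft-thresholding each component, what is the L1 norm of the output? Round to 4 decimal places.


Soft-thresholding with lambda = 4.01:
prox(-7.48) = sign(-7.48)*max(|-7.48| - 4.01, 0) = -3.47
prox(3.2213) = sign(3.2213)*max(|3.2213| - 4.01, 0) = 0.0
prox(1.1973) = sign(1.1973)*max(|1.1973| - 4.01, 0) = 0.0
prox(x) = [-3.47, 0.0, 0.0]
||prox(x)||_1 = 3.47 + 0.0 + 0.0 = 3.47


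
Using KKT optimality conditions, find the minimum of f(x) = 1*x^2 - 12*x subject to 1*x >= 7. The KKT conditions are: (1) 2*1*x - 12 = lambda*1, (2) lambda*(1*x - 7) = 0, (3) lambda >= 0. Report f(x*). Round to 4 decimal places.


Step 1: Try lambda = 0 (constraint inactive).
x_unc = 12/(2*1) = 6.0
Check: 1*6.0 = 6.0 < 7 -- violated!
Step 2: Constraint must be active: 1*x = 7
x* = 7/1 = 7.0
lambda = (2*1*7.0 - 12)/1 = 2.0
Step 3: Compute optimal value.
f(x*) = 1*7.0^2 - 12*7.0 = -35.0


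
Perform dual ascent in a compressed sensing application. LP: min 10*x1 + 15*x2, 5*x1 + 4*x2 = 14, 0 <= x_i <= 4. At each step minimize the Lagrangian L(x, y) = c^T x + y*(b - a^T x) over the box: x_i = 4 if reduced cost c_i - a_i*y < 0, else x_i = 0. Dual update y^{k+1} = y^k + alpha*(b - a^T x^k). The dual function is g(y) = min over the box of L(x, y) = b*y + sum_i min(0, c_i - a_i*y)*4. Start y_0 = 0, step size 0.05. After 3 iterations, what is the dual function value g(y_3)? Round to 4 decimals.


Dual ascent for LP: min 10*x1 + 15*x2, 5*x1 + 4*x2 = 14, 0 <= x_i <= 4
Step 1: y^k = 0.0, reduced costs: (10.0, 15.0)
  x^k = (0.0, 0.0), subgradient = b - a^T x = 14.0
  y^{k+1} = 0.0 + 0.05*14.0 = 0.7
Step 2: y^k = 0.7, reduced costs: (6.5, 12.2)
  x^k = (0.0, 0.0), subgradient = b - a^T x = 14.0
  y^{k+1} = 0.7 + 0.05*14.0 = 1.4
Step 3: y^k = 1.4, reduced costs: (3.0, 9.4)
  x^k = (0.0, 0.0), subgradient = b - a^T x = 14.0
  y^{k+1} = 1.4 + 0.05*14.0 = 2.1
Dual objective at y_3 = 2.1: reduced costs (-0.5, 6.6), box minimizer x = (4.0, 0.0)
g(y_3) = b*y + (c1 - a1*y)*x1 + (c2 - a2*y)*x2 = 14*2.1 + (-0.5)*4.0 + 6.6*0.0 = 29.4 - 2.0 + 0.0 = 27.4


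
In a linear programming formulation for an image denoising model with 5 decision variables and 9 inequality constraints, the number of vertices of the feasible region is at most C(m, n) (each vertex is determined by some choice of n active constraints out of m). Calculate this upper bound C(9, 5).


Each vertex corresponds to some choice of n active constraints out of m, so the number of vertices is at most C(m, n) = m! / (n!(m-n)!).
m = 9, n = 5
Numerator: 9 * 8 * 7 * 6 * 5
Denominator: 5! = 120
C(9, 5) = 126


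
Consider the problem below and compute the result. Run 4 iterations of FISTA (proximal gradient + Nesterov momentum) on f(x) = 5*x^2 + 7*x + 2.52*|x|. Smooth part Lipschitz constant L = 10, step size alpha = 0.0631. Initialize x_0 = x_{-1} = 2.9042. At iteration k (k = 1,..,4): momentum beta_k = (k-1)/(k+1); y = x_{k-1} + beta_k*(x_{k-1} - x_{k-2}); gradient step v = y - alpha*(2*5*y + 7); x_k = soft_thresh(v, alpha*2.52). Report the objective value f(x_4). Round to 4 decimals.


FISTA on f(x) = 5*x^2 + 7*x + 2.52*|x|
L = 10, alpha = 0.0631
Iteration 1: beta = 0.0, y = 2.9042 + 0.0*(2.9042 - 2.9042) = 2.9042
  grad(y) = 36.042, v = y - alpha*grad = 0.6299
  prox(v) = soft_thresh(0.6299, 0.159) = 0.4709
Iteration 2: beta = 0.3333, y = 0.4709 + 0.3333*(0.4709 - 2.9042) = -0.3401
  grad(y) = 3.5985, v = y - alpha*grad = -0.5672
  prox(v) = soft_thresh(-0.5672, 0.159) = -0.4082
Iteration 3: beta = 0.5, y = -0.4082 + 0.5*(-0.4082 - 0.4709) = -0.8478
  grad(y) = -1.4777, v = y - alpha*grad = -0.7545
  prox(v) = soft_thresh(-0.7545, 0.159) = -0.5955
Iteration 4: beta = 0.6, y = -0.5955 + 0.6*(-0.5955 + 0.4082) = -0.7079
  grad(y) = -0.079, v = y - alpha*grad = -0.7029
  prox(v) = soft_thresh(-0.7029, 0.159) = -0.5439
f(x_4) = 5*(-0.5439)^2 + 7*(-0.5439) + 2.52*|-0.5439| = -0.9575


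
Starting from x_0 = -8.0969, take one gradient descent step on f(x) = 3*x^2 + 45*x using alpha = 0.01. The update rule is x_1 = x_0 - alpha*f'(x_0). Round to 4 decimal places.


We compute the gradient at x_0 and apply the update.
f'(x) = 6*x + 45
f'(-8.0969) = 6*-8.0969 + 45 = -3.5814
x_1 = -8.0969 - 0.01*-3.5814 = -8.0611


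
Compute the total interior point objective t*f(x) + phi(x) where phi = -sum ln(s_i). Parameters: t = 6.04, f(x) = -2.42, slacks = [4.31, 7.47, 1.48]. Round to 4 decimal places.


Step 1: Compute log-barrier.
ln values: [1.4609, 2.0109, 0.392]
phi = -(1.4609 + 2.0109 + 0.392) = -3.8639
Step 2: Compute augmented objective.
t*f(x) = 6.04*-2.42 = -14.6168
Total = -14.6168 - 3.8639 = -18.4807


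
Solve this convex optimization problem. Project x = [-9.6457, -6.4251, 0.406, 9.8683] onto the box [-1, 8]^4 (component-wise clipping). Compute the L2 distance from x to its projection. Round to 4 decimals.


Project each component onto [-1, 8].
clip(-9.6457) = -1.0, clip(-6.4251) = -1.0, clip(0.406) = 0.406, clip(9.8683) = 8.0
Projection = [-1.0, -1.0, 0.406, 8.0]
Squared diffs: [74.7481, 29.4317, 0.0, 3.4905]
Distance = sqrt(107.6703) = 10.3764


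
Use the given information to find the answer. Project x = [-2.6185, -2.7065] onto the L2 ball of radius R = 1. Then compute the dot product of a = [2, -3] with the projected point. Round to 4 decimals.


Step 1: Compute ||x|| (intermediates to 6 decimals).
||x|| = sqrt((-2.6185)^2 + (-2.7065)^2) = 3.765858
Step 2: Project.
Since ||x|| > R, scale = R/||x|| = 1/3.765858 = 0.265544, proj(x) = scale * x
proj(x) = [-0.695327, -0.718695]
Step 3: Dot product.
a^T * proj(x) = 2*(-0.695327) - 3*(-0.718695) = 0.7654


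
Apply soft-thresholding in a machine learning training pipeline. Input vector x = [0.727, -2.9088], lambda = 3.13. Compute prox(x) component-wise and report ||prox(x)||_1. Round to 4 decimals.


Soft-thresholding with lambda = 3.13:
prox(0.727) = sign(0.727)*max(|0.727| - 3.13, 0) = 0.0
prox(-2.9088) = sign(-2.9088)*max(|-2.9088| - 3.13, 0) = 0.0
prox(x) = [0.0, 0.0]
||prox(x)||_1 = 0.0 + 0.0 = 0.0


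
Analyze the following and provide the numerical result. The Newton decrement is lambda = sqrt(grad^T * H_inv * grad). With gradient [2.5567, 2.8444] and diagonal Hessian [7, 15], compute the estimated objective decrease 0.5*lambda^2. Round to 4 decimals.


Step 1: H is diagonal, so H^(-1) * g = [0.3652, 0.1896].
Step 2: g^T H^(-1) g = sum_i g_i^2 / H_ii
  = (2.5567)^2/7 + (2.8444)^2/15
  = 0.9338 + 0.5394 = 1.4732
Step 3: Objective decrease = 0.5 * g^T H^(-1) g = 0.7366


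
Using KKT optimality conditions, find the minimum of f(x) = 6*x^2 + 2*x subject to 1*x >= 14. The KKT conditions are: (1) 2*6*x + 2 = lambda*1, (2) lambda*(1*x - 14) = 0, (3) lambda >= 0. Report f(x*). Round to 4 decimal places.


Step 1: Try lambda = 0 (constraint inactive).
x_unc = -2/(2*6) = -0.1667
Check: 1*-0.1667 = -0.1667 < 14 -- violated!
Step 2: Constraint must be active: 1*x = 14
x* = 14/1 = 14.0
lambda = (2*6*14.0 + 2)/1 = 170.0
Step 3: Compute optimal value.
f(x*) = 6*14.0^2 + 2*14.0 = 1204.0


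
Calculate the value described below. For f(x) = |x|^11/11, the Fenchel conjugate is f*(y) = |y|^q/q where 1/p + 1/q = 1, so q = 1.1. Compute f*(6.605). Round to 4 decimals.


The conjugate exponent q satisfies 1/p + 1/q = 1.
p = 11, so q = 11/(11 - 1) = 1.1
|y|^q = 6.605^1.1 = 7.9774
f*(6.605) = 7.9774 / 1.1 = 7.2522


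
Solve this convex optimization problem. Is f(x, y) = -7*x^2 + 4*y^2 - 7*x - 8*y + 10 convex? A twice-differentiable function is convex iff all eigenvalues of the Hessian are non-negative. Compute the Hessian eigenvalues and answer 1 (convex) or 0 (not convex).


The Hessian of f(x,y) = -7*x^2 + 4*y^2 - 7*x - 8*y + 10 is:
H = [[-14, 0], [0, 8]]
Trace = -14 + 8 = -6
Determinant = -14*8 - (0)^2 = -112
Discriminant = (-6)^2 - 4*-112 = 484.0
Eigenvalues: lambda_1 = -14.0, lambda_2 = 8.0
The function is not convex.

0


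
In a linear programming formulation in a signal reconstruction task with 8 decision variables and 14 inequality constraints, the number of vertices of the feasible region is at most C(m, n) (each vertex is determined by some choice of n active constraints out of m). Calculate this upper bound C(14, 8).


Each vertex corresponds to some choice of n active constraints out of m, so the number of vertices is at most C(m, n) = m! / (n!(m-n)!).
m = 14, n = 8
Numerator: 14 * 13 * 12 * 11 * 10 * 9 * 8 * 7
Denominator: 8! = 40320
C(14, 8) = 3003


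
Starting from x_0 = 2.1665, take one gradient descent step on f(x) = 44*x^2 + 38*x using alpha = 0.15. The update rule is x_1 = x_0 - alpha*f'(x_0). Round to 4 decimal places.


We compute the gradient at x_0 and apply the update.
f'(x) = 88*x + 38
f'(2.1665) = 88*2.1665 + 38 = 228.652
x_1 = 2.1665 - 0.15*228.652 = -32.1313


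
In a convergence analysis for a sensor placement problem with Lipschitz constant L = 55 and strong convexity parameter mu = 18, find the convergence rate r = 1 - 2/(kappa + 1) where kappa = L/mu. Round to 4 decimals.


Step 1: Compute the condition number.
kappa = L/mu = 55/18 = 3.0556
Step 2: Compute the convergence rate.
r = 1 - 2/(kappa + 1) = 1 - 2*mu/(L + mu) = (L - mu)/(L + mu) = 37/73 = 0.5068


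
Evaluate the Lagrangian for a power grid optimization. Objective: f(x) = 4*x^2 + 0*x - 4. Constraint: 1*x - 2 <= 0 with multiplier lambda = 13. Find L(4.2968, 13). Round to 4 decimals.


Step 1: Evaluate f(x).
f(4.2968) = 4*4.2968^2 + 0*4.2968 - 4 = 69.85
Step 2: Evaluate g(x).
g(4.2968) = 1*4.2968 - 2 = 2.2968
Step 3: Compute Lagrangian.
L = 69.85 + 13*2.2968 = 99.7084


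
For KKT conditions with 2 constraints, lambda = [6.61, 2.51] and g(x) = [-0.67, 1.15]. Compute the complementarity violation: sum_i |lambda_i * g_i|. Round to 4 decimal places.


KKT complementary slackness check:
lambda_1 * g_1 = 6.61 * -0.67 = -4.4287
lambda_2 * g_2 = 2.51 * 1.15 = 2.8865
Total violation = 4.4287 + 2.8865 = 7.3152


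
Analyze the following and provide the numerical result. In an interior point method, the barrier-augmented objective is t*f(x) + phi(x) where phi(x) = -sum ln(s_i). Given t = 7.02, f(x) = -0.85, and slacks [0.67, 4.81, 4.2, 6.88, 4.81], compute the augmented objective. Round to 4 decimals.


Step 1: Compute log-barrier.
ln values: [-0.4005, 1.5707, 1.4351, 1.9286, 1.5707]
phi = -(-0.4005 + 1.5707 + 1.4351 + 1.9286 + 1.5707) = -6.1046
Step 2: Compute augmented objective.
t*f(x) = 7.02*-0.85 = -5.967
Total = -5.967 - 6.1046 = -12.0716


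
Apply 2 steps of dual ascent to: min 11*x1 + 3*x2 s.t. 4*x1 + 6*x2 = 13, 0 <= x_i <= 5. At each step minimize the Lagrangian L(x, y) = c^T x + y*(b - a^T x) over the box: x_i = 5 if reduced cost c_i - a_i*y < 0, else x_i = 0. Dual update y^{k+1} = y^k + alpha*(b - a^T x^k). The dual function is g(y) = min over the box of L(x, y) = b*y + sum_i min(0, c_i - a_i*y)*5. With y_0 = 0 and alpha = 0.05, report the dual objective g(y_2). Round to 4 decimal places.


Dual ascent for LP: min 11*x1 + 3*x2, 4*x1 + 6*x2 = 13, 0 <= x_i <= 5
Step 1: y^k = 0.0, reduced costs: (11.0, 3.0)
  x^k = (0.0, 0.0), subgradient = b - a^T x = 13.0
  y^{k+1} = 0.0 + 0.05*13.0 = 0.65
Step 2: y^k = 0.65, reduced costs: (8.4, -0.9)
  x^k = (0.0, 5.0), subgradient = b - a^T x = -17.0
  y^{k+1} = 0.65 + 0.05*-17.0 = -0.2
Dual objective at y_2 = -0.2: reduced costs (11.8, 4.2), box minimizer x = (0.0, 0.0)
g(y_2) = b*y + (c1 - a1*y)*x1 + (c2 - a2*y)*x2 = 13*(-0.2) + 11.8*0.0 + 4.2*0.0 = -2.6 + 0.0 + 0.0 = -2.6


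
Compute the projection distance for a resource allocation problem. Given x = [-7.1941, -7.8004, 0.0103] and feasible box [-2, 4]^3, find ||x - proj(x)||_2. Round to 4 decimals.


Project each component onto [-2, 4].
clip(-7.1941) = -2.0, clip(-7.8004) = -2.0, clip(0.0103) = 0.0103
Projection = [-2.0, -2.0, 0.0103]
Squared diffs: [26.9787, 33.6446, 0.0]
Distance = sqrt(60.6233) = 7.7861


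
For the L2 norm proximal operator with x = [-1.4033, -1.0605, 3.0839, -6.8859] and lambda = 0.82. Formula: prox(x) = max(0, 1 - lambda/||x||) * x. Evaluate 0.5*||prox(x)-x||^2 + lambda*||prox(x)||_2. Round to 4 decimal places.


Step 1: Compute ||x||.
||x|| = 7.7473
Step 2: Compute scaling factor.
scale = max(0, 1 - 0.82/7.7473) = 0.8942
Step 3: prox(x) = [-1.2548, -0.9483, 2.7575, -6.1571]
||prox(x)|| = 6.9273
Step 4: Proximal objective.
0.5*||prox-x||^2 = 0.3362
lambda*||prox|| = 5.6804
Total = 6.0165


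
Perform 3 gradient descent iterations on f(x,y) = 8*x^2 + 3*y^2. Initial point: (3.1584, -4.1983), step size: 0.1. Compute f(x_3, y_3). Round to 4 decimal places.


Gradient descent on f(x,y) = 8*x^2 + 3*y^2.
Starting point: (3.1584, -4.1983), alpha = 0.1
Step 1: grad_x = 2*8*3.1584 = 50.5344, grad_y = 2*3*-4.1983 = -25.1898
  x_1 = 3.1584 - 0.1*50.5344 = -1.895
  y_1 = -4.1983 - 0.1*-25.1898 = -1.6793
Step 2: grad_x = 2*8*-1.895 = -30.3206, grad_y = 2*3*-1.6793 = -10.0759
  x_2 = -1.895 - 0.1*-30.3206 = 1.137
  y_2 = -1.6793 - 0.1*-10.0759 = -0.6717
Step 3: grad_x = 2*8*1.137 = 18.1924, grad_y = 2*3*-0.6717 = -4.0304
  x_3 = 1.137 - 0.1*18.1924 = -0.6822
  y_3 = -0.6717 - 0.1*-4.0304 = -0.2687
f(-0.6822, -0.2687) = 8*(-0.6822)^2 + 3*(-0.2687)^2 = 3.9399


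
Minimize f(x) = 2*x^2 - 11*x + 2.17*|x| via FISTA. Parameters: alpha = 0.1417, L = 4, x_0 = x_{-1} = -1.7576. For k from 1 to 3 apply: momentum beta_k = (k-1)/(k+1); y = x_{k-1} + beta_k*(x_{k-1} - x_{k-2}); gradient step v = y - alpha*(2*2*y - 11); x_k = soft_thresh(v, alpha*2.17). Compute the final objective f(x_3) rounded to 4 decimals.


FISTA on f(x) = 2*x^2 - 11*x + 2.17*|x|
L = 4, alpha = 0.1417
Iteration 1: beta = 0.0, y = -1.7576 + 0.0*(-1.7576 + 1.7576) = -1.7576
  grad(y) = -18.0304, v = y - alpha*grad = 0.7973
  prox(v) = soft_thresh(0.7973, 0.3075) = 0.4898
Iteration 2: beta = 0.3333, y = 0.4898 + 0.3333*(0.4898 + 1.7576) = 1.239
  grad(y) = -6.0442, v = y - alpha*grad = 2.0954
  prox(v) = soft_thresh(2.0954, 0.3075) = 1.7879
Iteration 3: beta = 0.5, y = 1.7879 + 0.5*(1.7879 - 0.4898) = 2.437
  grad(y) = -1.2521, v = y - alpha*grad = 2.6144
  prox(v) = soft_thresh(2.6144, 0.3075) = 2.3069
f(x_3) = 2*2.3069^2 - 11*2.3069 + 2.17*|2.3069| = -9.7263


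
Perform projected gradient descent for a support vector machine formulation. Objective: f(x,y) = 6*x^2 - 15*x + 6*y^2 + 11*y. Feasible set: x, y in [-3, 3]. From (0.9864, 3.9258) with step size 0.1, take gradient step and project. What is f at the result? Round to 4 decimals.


Step 1: Compute gradient at (0.9864, 3.9258).
grad_x = 2*6*0.9864 - 15 = -3.1632
grad_y = 2*6*3.9258 + 11 = 58.1096
Step 2: Gradient step.
x_raw = 0.9864 - 0.1*-3.1632 = 1.3027
y_raw = 3.9258 - 0.1*58.1096 = -1.8852
Step 3: Project onto [-3, 3].
x_proj = clip(1.3027) = 1.3027
y_proj = clip(-1.8852) = -1.8852
Step 4: Evaluate f.
f(1.3027, -1.8852) = -8.7721


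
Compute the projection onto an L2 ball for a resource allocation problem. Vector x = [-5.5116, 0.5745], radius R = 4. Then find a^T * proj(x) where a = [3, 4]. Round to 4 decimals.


Step 1: Compute ||x|| (intermediates to 6 decimals).
||x|| = sqrt((-5.5116)^2 + 0.5745^2) = 5.541461
Step 2: Project.
Since ||x|| > R, scale = R/||x|| = 4/5.541461 = 0.721831, proj(x) = scale * x
proj(x) = [-3.978444, 0.414692]
Step 3: Dot product.
a^T * proj(x) = 3*(-3.978444) + 4*0.414692 = -10.2766


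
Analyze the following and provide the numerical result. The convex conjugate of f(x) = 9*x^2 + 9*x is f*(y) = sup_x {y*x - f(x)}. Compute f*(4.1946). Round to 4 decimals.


f*(y) = sup_x {y*x - a*x^2 - b*x} = sup_x {(y-b)*x - a*x^2}
FOC: (y - b) - 2a*x = 0 => x* = (y - b)/(2a)
x* = (4.1946 - 9)/(2*9) = -0.267
f*(4.1946) = (y-b)^2/(4a) = (4.1946 - 9)^2/(4*9)
= 23.0919/36 = 0.6414


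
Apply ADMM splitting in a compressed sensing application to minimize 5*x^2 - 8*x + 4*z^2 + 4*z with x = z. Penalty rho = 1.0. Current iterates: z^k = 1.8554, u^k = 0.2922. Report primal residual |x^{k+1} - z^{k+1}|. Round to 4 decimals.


ADMM iteration with rho = 1.0, z^k = 1.8554, u^k = 0.2922
Step 1: x-update.
Minimize 5*x^2 - 8*x + (1.0/2)*(x - 1.8554 + 0.2922)^2
FOC: (2*5 + 1.0)*x = 8 + 1.0*(1.8554 - 0.2922)
x^{k+1} = 0.8694
Step 2: z-update.
Minimize 4*z^2 + 4*z + (1.0/2)*(0.8694 - z + 0.2922)^2
FOC: (2*4 + 1.0)*z = -4 + 1.0*(0.8694 + 0.2922)
z^{k+1} = -0.3154
Step 3: u-update.
u^{k+1} = 0.2922 + 0.8694 + 0.3154 = 1.477
Step 4: Primal residual = |0.8694 + 0.3154| = 1.1848


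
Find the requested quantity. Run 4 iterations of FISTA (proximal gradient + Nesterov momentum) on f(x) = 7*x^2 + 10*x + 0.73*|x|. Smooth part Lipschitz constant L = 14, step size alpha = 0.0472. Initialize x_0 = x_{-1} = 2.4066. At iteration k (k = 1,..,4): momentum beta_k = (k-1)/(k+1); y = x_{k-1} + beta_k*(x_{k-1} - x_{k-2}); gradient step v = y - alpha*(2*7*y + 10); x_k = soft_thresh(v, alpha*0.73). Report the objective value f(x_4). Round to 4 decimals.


FISTA on f(x) = 7*x^2 + 10*x + 0.73*|x|
L = 14, alpha = 0.0472
Iteration 1: beta = 0.0, y = 2.4066 + 0.0*(2.4066 - 2.4066) = 2.4066
  grad(y) = 43.6924, v = y - alpha*grad = 0.3443
  prox(v) = soft_thresh(0.3443, 0.0345) = 0.3099
Iteration 2: beta = 0.3333, y = 0.3099 + 0.3333*(0.3099 - 2.4066) = -0.389
  grad(y) = 4.5533, v = y - alpha*grad = -0.604
  prox(v) = soft_thresh(-0.604, 0.0345) = -0.5695
Iteration 3: beta = 0.5, y = -0.5695 + 0.5*(-0.5695 - 0.3099) = -1.0092
  grad(y) = -4.1287, v = y - alpha*grad = -0.8143
  prox(v) = soft_thresh(-0.8143, 0.0345) = -0.7799
Iteration 4: beta = 0.6, y = -0.7799 + 0.6*(-0.7799 + 0.5695) = -0.9061
  grad(y) = -2.6851, v = y - alpha*grad = -0.7793
  prox(v) = soft_thresh(-0.7793, 0.0345) = -0.7449
f(x_4) = 7*(-0.7449)^2 + 10*(-0.7449) + 0.73*|-0.7449| = -3.0211


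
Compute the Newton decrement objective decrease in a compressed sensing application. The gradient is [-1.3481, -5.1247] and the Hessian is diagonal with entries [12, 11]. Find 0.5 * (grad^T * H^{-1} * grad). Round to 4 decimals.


Step 1: H is diagonal, so H^(-1) * g = [-0.1123, -0.4659].
Step 2: g^T H^(-1) g = sum_i g_i^2 / H_ii
  = (-1.3481)^2/12 + (-5.1247)^2/11
  = 0.1514 + 2.3875 = 2.539
Step 3: Objective decrease = 0.5 * g^T H^(-1) g = 1.2695


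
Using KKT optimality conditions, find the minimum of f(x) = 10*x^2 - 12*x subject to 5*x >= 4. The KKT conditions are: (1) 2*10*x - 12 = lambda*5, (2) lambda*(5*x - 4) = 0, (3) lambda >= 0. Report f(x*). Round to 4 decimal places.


Step 1: Try lambda = 0 (constraint inactive).
x_unc = 12/(2*10) = 0.6
Check: 5*0.6 = 3.0 < 4 -- violated!
Step 2: Constraint must be active: 5*x = 4
x* = 4/5 = 0.8
lambda = (2*10*0.8 - 12)/5 = 0.8
Step 3: Compute optimal value.
f(x*) = 10*0.8^2 - 12*0.8 = -3.2


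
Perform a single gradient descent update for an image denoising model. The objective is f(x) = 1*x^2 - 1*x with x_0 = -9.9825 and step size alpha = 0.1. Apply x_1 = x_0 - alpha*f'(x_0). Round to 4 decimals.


We compute the gradient at x_0 and apply the update.
f'(x) = 2*x - 1
f'(-9.9825) = 2*-9.9825 - 1 = -20.965
x_1 = -9.9825 - 0.1*-20.965 = -7.886


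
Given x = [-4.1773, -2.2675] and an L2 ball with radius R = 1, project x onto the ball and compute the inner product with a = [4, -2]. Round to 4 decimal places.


Step 1: Compute ||x|| (intermediates to 6 decimals).
||x|| = sqrt((-4.1773)^2 + (-2.2675)^2) = 4.75304
Step 2: Project.
Since ||x|| > R, scale = R/||x|| = 1/4.75304 = 0.210392, proj(x) = scale * x
proj(x) = [-0.878871, -0.477064]
Step 3: Dot product.
a^T * proj(x) = 4*(-0.878871) - 2*(-0.477064) = -2.5614


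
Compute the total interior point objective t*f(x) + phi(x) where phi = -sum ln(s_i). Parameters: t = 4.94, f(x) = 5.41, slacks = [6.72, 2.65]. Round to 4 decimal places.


Step 1: Compute log-barrier.
ln values: [1.9051, 0.9746]
phi = -(1.9051 + 0.9746) = -2.8796
Step 2: Compute augmented objective.
t*f(x) = 4.94*5.41 = 26.7254
Total = 26.7254 - 2.8796 = 23.8458


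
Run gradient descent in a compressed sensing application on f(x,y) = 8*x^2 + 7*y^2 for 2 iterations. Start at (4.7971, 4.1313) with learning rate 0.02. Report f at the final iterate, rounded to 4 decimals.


Gradient descent on f(x,y) = 8*x^2 + 7*y^2.
Starting point: (4.7971, 4.1313), alpha = 0.02
Step 1: grad_x = 2*8*4.7971 = 76.7536, grad_y = 2*7*4.1313 = 57.8382
  x_1 = 4.7971 - 0.02*76.7536 = 3.262
  y_1 = 4.1313 - 0.02*57.8382 = 2.9745
Step 2: grad_x = 2*8*3.262 = 52.1924, grad_y = 2*7*2.9745 = 41.6435
  x_2 = 3.262 - 0.02*52.1924 = 2.2182
  y_2 = 2.9745 - 0.02*41.6435 = 2.1417
f(2.2182, 2.1417) = 8*2.2182^2 + 7*2.1417^2 = 71.4697


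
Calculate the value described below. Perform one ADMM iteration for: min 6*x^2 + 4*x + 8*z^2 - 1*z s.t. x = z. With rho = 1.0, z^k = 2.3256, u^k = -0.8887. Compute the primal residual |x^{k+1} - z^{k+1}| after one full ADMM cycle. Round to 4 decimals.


ADMM iteration with rho = 1.0, z^k = 2.3256, u^k = -0.8887
Step 1: x-update.
Minimize 6*x^2 + 4*x + (1.0/2)*(x - 2.3256 - 0.8887)^2
FOC: (2*6 + 1.0)*x = -4 + 1.0*(2.3256 + 0.8887)
x^{k+1} = -0.0604
Step 2: z-update.
Minimize 8*z^2 - 1*z + (1.0/2)*(-0.0604 - z - 0.8887)^2
FOC: (2*8 + 1.0)*z = 1 + 1.0*(-0.0604 - 0.8887)
z^{k+1} = 0.003
Step 3: u-update.
u^{k+1} = -0.8887 - 0.0604 - 0.003 = -0.9521
Step 4: Primal residual = |-0.0604 - 0.003| = 0.0634


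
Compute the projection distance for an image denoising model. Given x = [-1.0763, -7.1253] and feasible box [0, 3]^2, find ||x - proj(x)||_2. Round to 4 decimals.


Project each component onto [0, 3].
clip(-1.0763) = 0.0, clip(-7.1253) = 0.0
Projection = [0.0, 0.0]
Squared diffs: [1.1584, 50.7699]
Distance = sqrt(51.9283) = 7.2061


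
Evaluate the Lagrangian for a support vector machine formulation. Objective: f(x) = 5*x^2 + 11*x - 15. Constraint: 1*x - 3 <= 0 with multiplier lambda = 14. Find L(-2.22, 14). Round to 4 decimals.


Step 1: Evaluate f(x).
f(-2.22) = 5*(-2.22)^2 + 11*(-2.22) - 15 = -14.778
Step 2: Evaluate g(x).
g(-2.22) = 1*-2.22 - 3 = -5.22
Step 3: Compute Lagrangian.
L = -14.778 + 14*-5.22 = -87.858


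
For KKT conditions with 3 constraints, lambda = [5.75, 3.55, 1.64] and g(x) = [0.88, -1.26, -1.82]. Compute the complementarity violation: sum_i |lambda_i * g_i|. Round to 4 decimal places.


KKT complementary slackness check:
lambda_1 * g_1 = 5.75 * 0.88 = 5.06
lambda_2 * g_2 = 3.55 * -1.26 = -4.473
lambda_3 * g_3 = 1.64 * -1.82 = -2.9848
Total violation = 5.06 + 4.473 + 2.9848 = 12.5178


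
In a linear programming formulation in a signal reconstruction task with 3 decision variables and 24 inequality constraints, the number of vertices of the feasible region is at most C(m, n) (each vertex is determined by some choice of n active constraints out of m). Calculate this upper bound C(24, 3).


Each vertex corresponds to some choice of n active constraints out of m, so the number of vertices is at most C(m, n) = m! / (n!(m-n)!).
m = 24, n = 3
Numerator: 24 * 23 * 22
Denominator: 3! = 6
C(24, 3) = 2024


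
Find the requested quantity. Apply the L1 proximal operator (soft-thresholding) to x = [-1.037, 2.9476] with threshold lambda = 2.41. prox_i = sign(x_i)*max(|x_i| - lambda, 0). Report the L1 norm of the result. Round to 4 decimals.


Soft-thresholding with lambda = 2.41:
prox(-1.037) = sign(-1.037)*max(|-1.037| - 2.41, 0) = 0.0
prox(2.9476) = sign(2.9476)*max(|2.9476| - 2.41, 0) = 0.5376
prox(x) = [0.0, 0.5376]
||prox(x)||_1 = 0.0 + 0.5376 = 0.5376


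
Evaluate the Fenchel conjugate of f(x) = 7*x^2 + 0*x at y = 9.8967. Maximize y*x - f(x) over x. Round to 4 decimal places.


f*(y) = sup_x {y*x - a*x^2 - b*x} = sup_x {(y-b)*x - a*x^2}
FOC: (y - b) - 2a*x = 0 => x* = (y - b)/(2a)
x* = (9.8967 - 0)/(2*7) = 0.7069
f*(9.8967) = (y-b)^2/(4a) = (9.8967 - 0)^2/(4*7)
= 97.9447/28 = 3.498


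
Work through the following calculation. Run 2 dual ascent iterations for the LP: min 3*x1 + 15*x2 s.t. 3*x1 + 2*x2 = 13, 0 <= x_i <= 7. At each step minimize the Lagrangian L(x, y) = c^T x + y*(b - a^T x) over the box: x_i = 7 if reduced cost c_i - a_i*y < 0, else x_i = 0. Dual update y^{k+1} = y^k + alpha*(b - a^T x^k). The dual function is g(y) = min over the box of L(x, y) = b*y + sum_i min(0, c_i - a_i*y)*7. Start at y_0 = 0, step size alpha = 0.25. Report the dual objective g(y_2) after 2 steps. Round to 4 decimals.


Dual ascent for LP: min 3*x1 + 15*x2, 3*x1 + 2*x2 = 13, 0 <= x_i <= 7
Step 1: y^k = 0.0, reduced costs: (3.0, 15.0)
  x^k = (0.0, 0.0), subgradient = b - a^T x = 13.0
  y^{k+1} = 0.0 + 0.25*13.0 = 3.25
Step 2: y^k = 3.25, reduced costs: (-6.75, 8.5)
  x^k = (7.0, 0.0), subgradient = b - a^T x = -8.0
  y^{k+1} = 3.25 + 0.25*-8.0 = 1.25
Dual objective at y_2 = 1.25: reduced costs (-0.75, 12.5), box minimizer x = (7.0, 0.0)
g(y_2) = b*y + (c1 - a1*y)*x1 + (c2 - a2*y)*x2 = 13*1.25 + (-0.75)*7.0 + 12.5*0.0 = 16.25 - 5.25 + 0.0 = 11.0


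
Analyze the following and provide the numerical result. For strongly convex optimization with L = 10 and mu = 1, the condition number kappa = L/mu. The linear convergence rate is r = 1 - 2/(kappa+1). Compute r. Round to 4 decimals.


Step 1: Compute the condition number.
kappa = L/mu = 10/1 = 10.0
Step 2: Compute the convergence rate.
r = 1 - 2/(kappa + 1) = 1 - 2*mu/(L + mu) = (L - mu)/(L + mu) = 9/11 = 0.8182


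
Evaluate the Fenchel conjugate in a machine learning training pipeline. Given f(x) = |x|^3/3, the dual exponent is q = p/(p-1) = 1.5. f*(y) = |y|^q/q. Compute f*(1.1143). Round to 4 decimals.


The conjugate exponent q satisfies 1/p + 1/q = 1.
p = 3, so q = 3/(3 - 1) = 1.5
|y|^q = 1.1143^1.5 = 1.1763
f*(1.1143) = 1.1763 / 1.5 = 0.7842


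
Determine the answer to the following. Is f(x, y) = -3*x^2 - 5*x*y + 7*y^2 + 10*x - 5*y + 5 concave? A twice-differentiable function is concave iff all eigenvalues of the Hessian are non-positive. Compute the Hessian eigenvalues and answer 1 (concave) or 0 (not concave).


The Hessian of f(x,y) = -3*x^2 - 5*x*y + 7*y^2 + 10*x - 5*y + 5 is:
H = [[-6, -5], [-5, 14]]
Trace = -6 + 14 = 8
Determinant = -6*14 - (-5)^2 = -109
Discriminant = (8)^2 - 4*-109 = 500.0
Eigenvalues: lambda_1 = -7.1803, lambda_2 = 15.1803
The function is not concave.

0


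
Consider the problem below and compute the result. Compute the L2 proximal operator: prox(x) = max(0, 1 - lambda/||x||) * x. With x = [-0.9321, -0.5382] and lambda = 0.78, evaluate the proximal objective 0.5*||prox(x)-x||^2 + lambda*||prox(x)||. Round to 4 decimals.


Step 1: Compute ||x||.
||x|| = 1.0763
Step 2: Compute scaling factor.
scale = max(0, 1 - 0.78/1.0763) = 0.2753
Step 3: prox(x) = [-0.2566, -0.1482]
||prox(x)|| = 0.2963
Step 4: Proximal objective.
0.5*||prox-x||^2 = 0.3042
lambda*||prox|| = 0.2311
Total = 0.5353
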